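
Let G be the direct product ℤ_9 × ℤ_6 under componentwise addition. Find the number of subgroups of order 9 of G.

|G| = 54 and 9 | 54, so subgroups of order 9 are possible by Lagrange.
The subgroups of order 9 are: {(0,0), (0,2), (0,4), (3,0), (3,2), (3,4), (6,0), (6,2), (6,4)}; {(0,0), (1,0), (2,0), (3,0), (4,0), (5,0), (6,0), (7,0), (8,0)}; {(0,0), (1,2), (2,4), (3,0), (4,2), (5,4), (6,0), (7,2), (8,4)}; {(0,0), (1,4), (2,2), (3,0), (4,4), (5,2), (6,0), (7,4), (8,2)}.
So G has 4 subgroups of order 9.

4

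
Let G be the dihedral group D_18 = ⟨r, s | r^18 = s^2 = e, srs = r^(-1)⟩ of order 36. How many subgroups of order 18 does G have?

3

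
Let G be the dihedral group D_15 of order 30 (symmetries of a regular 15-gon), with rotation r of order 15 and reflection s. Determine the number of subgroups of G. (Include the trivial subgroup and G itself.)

|G| = 30, so by Lagrange every subgroup order divides 30. Divisors: 1, 2, 3, 5, 6, 10, 15, 30.
Subgroups by order — order 1: 1; order 2: 15; order 3: 1; order 5: 1; order 6: 5; order 10: 3; order 15: 1; order 30: 1.
Total: 1 + 15 + 1 + 1 + 5 + 3 + 1 + 1 = 28.

28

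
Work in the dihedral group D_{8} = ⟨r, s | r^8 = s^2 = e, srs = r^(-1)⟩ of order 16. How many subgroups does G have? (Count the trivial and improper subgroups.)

19

|G| = 16, so by Lagrange every subgroup order divides 16. Divisors: 1, 2, 4, 8, 16.
Subgroups by order — order 1: 1; order 2: 9; order 4: 5; order 8: 3; order 16: 1.
Total: 1 + 9 + 5 + 3 + 1 = 19.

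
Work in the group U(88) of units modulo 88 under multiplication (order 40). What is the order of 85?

10

Compute successive powers of 85 mod 88: 85, 9, 61, 81, 21, 25, 13, 49, …; 85^10 ≡ 1 (mod 88).
So |⟨85⟩| = 10.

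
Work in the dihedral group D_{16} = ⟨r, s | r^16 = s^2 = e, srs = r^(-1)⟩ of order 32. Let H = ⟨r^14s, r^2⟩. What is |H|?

|⟨r^14s⟩| = 2 and |⟨r^2⟩| = 8, so |H| is a multiple of lcm(2, 8) = 8 and divides |G| = 32.
Closing under the operation: H = {e, r^2, r^4, r^6, r^8, r^10, r^12, r^14, s, r^2s, r^4s, r^6s, r^8s, r^10s, r^12s, r^14s}, so |H| = 16.

16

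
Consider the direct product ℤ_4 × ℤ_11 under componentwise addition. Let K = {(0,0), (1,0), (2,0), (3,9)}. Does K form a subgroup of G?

(3,9) ∈ K but its inverse (1,2) ∉ K, so K is not a subgroup.

No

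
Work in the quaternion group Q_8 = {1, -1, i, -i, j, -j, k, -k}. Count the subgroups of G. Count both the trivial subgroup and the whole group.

6

|G| = 8, so by Lagrange every subgroup order divides 8. Divisors: 1, 2, 4, 8.
Subgroups by order — order 1: 1; order 2: 1; order 4: 3; order 8: 1.
Total: 1 + 1 + 3 + 1 = 6.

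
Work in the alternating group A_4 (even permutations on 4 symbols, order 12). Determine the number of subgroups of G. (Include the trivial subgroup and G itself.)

10

|G| = 12, so by Lagrange every subgroup order divides 12. Divisors: 1, 2, 3, 4, 6, 12.
Subgroups by order — order 1: 1; order 2: 3; order 3: 4; order 4: 1; order 6: 0; order 12: 1.
Total: 1 + 3 + 4 + 1 + 0 + 1 = 10.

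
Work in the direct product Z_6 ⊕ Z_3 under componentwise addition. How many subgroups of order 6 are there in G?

|G| = 18 and 6 | 18, so subgroups of order 6 are possible by Lagrange.
The subgroups of order 6 are: {(0,0), (0,1), (0,2), (3,0), (3,1), (3,2)}; {(0,0), (1,0), (2,0), (3,0), (4,0), (5,0)}; {(0,0), (1,1), (2,2), (3,0), (4,1), (5,2)}; {(0,0), (1,2), (2,1), (3,0), (4,2), (5,1)}.
So G has 4 subgroups of order 6.

4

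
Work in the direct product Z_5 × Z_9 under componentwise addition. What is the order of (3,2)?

The order of (3,2) in Z_5 × Z_9 is lcm(ord(3) in Z_5, ord(2) in Z_9).
ord(3) = 5 and ord(2) = 9, so |⟨(3,2)⟩| = lcm(5, 9) = 45.

45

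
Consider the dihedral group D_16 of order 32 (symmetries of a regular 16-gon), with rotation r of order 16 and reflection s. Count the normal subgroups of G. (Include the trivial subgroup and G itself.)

8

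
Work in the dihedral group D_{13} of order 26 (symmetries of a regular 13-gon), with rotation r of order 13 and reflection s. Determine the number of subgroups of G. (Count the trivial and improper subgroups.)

16

|G| = 26, so by Lagrange every subgroup order divides 26. Divisors: 1, 2, 13, 26.
Subgroups by order — order 1: 1; order 2: 13; order 13: 1; order 26: 1.
Total: 1 + 13 + 1 + 1 = 16.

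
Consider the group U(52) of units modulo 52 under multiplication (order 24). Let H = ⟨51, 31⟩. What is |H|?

8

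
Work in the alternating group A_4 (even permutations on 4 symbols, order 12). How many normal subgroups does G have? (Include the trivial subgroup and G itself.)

G has 10 subgroups. Checking conjugation-invariance by order — order 1: 1/1 normal; order 2: 0/3 normal; order 3: 0/4 normal; order 4: 1/1 normal; order 12: 1/1 normal.
Total normal subgroups: 3.

3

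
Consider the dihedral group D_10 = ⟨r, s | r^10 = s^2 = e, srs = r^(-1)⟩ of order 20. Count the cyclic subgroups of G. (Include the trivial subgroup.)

14

Group the elements of G by the cyclic subgroup they generate; each cyclic subgroup of order d accounts for φ(d) elements.
Cyclic subgroups by order — order 1: 1; order 2: 11; order 5: 1; order 10: 1.
Total: 14.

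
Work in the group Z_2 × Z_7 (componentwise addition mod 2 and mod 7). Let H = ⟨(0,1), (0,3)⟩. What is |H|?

|⟨(0,1)⟩| = 7 and |⟨(0,3)⟩| = 7, so |H| is a multiple of lcm(7, 7) = 7 and divides |G| = 14.
Closing under the operation: H = {(0,0), (0,1), (0,2), (0,3), (0,4), (0,5), (0,6)}, so |H| = 7.

7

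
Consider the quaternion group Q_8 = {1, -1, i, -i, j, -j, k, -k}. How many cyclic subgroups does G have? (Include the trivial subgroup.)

Group the elements of G by the cyclic subgroup they generate; each cyclic subgroup of order d accounts for φ(d) elements.
Cyclic subgroups by order — order 1: 1; order 2: 1; order 4: 3.
Total: 5.

5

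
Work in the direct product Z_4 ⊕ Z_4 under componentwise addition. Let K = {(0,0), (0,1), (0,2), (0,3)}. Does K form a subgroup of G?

Yes

|K| = 4 divides |G| = 16, consistent with Lagrange.
K contains the identity, every element's inverse is in K, and K is closed under +: it is a subgroup.
In fact K = ⟨(0,1)⟩.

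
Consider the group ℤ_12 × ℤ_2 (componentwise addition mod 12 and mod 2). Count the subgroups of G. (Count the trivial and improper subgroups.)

|G| = 24, so by Lagrange every subgroup order divides 24. Divisors: 1, 2, 3, 4, 6, 8, 12, 24.
Subgroups by order — order 1: 1; order 2: 3; order 3: 1; order 4: 3; order 6: 3; order 8: 1; order 12: 3; order 24: 1.
Total: 1 + 3 + 1 + 3 + 3 + 1 + 3 + 1 = 16.

16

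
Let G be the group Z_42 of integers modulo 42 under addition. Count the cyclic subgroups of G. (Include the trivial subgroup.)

Group the elements of G by the cyclic subgroup they generate; each cyclic subgroup of order d accounts for φ(d) elements.
Cyclic subgroups by order — order 1: 1; order 2: 1; order 3: 1; order 6: 1; order 7: 1; order 14: 1; order 21: 1; order 42: 1.
Total: 8.

8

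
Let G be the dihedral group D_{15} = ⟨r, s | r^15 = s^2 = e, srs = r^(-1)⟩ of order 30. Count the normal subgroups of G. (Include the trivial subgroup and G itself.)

5

G has 28 subgroups. Checking conjugation-invariance by order — order 1: 1/1 normal; order 2: 0/15 normal; order 3: 1/1 normal; order 5: 1/1 normal; order 6: 0/5 normal; order 10: 0/3 normal; order 15: 1/1 normal; order 30: 1/1 normal.
Total normal subgroups: 5.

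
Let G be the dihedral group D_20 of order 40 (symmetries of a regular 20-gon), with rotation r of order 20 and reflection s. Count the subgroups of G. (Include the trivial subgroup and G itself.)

48

|G| = 40, so by Lagrange every subgroup order divides 40. Divisors: 1, 2, 4, 5, 8, 10, 20, 40.
Subgroups by order — order 1: 1; order 2: 21; order 4: 11; order 5: 1; order 8: 5; order 10: 5; order 20: 3; order 40: 1.
Total: 1 + 21 + 11 + 1 + 5 + 5 + 3 + 1 = 48.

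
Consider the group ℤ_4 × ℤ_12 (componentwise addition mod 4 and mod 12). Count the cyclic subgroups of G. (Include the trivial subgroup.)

A cyclic subgroup of order d is generated by each of its φ(d) elements of order d, so the cyclic subgroups of order d number (#elements of order d)/φ(d).
Cyclic subgroups by order — order 1: 1; order 2: 3; order 3: 1; order 4: 6; order 6: 3; order 12: 6.
Total: 20.

20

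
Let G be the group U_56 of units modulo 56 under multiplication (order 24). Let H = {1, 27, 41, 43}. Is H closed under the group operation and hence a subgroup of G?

|H| = 4 divides |G| = 24, consistent with Lagrange.
H contains the identity, every element's inverse is in H, and H is closed under ·: it is a subgroup.

Yes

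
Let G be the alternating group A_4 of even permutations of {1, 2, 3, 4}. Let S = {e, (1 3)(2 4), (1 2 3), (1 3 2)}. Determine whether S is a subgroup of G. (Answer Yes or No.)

Closure fails: (1 3 2) ∘ (1 3)(2 4) = (1 2 4) ∉ S. So S is not a subgroup.

No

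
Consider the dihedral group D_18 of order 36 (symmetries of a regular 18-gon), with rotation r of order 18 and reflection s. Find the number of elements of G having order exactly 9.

6

The elements of order 9 are: r^2, r^4, r^8, r^10, r^14, r^16.
That's 6.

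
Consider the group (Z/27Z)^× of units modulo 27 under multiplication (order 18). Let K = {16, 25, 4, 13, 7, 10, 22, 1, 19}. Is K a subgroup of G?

Yes

|K| = 9 divides |G| = 18, consistent with Lagrange.
K contains the identity, every element's inverse is in K, and K is closed under ·: it is a subgroup.
In fact K = ⟨4⟩.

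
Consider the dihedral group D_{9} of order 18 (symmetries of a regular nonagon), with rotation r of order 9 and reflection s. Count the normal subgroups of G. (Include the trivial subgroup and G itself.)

G has 16 subgroups. Checking conjugation-invariance by order — order 1: 1/1 normal; order 2: 0/9 normal; order 3: 1/1 normal; order 6: 0/3 normal; order 9: 1/1 normal; order 18: 1/1 normal.
Total normal subgroups: 4.

4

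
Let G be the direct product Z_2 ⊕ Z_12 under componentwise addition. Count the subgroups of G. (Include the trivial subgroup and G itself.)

|G| = 24, so by Lagrange every subgroup order divides 24. Divisors: 1, 2, 3, 4, 6, 8, 12, 24.
Subgroups by order — order 1: 1; order 2: 3; order 3: 1; order 4: 3; order 6: 3; order 8: 1; order 12: 3; order 24: 1.
Total: 1 + 3 + 1 + 3 + 3 + 1 + 3 + 1 = 16.

16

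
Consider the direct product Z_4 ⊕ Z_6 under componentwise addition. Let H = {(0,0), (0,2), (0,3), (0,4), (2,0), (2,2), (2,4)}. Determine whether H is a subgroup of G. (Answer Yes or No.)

|H| = 7 does not divide |G| = 24, so by Lagrange H is not a subgroup.

No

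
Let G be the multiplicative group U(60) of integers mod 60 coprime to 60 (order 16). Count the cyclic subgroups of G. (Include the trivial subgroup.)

Each element a generates a cyclic subgroup ⟨a⟩; distinct elements may generate the same one (a cyclic group of order d has φ(d) generators).
Cyclic subgroups by order — order 1: 1; order 2: 7; order 4: 4.
Total: 12.

12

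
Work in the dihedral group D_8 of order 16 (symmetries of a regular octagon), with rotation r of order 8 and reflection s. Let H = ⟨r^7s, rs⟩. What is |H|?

8

|⟨r^7s⟩| = 2 and |⟨rs⟩| = 2, so |H| is a multiple of lcm(2, 2) = 2 and divides |G| = 16.
Closing under the operation: H = {e, r^2, r^4, r^6, rs, r^3s, r^5s, r^7s}, so |H| = 8.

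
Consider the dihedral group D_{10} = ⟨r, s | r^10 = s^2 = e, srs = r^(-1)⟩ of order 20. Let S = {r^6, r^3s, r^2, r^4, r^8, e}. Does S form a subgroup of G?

No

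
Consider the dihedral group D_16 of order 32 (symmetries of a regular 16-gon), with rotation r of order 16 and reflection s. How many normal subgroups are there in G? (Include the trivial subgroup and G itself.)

8

G has 36 subgroups. Checking conjugation-invariance by order — order 1: 1/1 normal; order 2: 1/17 normal; order 4: 1/9 normal; order 8: 1/5 normal; order 16: 3/3 normal; order 32: 1/1 normal.
Total normal subgroups: 8.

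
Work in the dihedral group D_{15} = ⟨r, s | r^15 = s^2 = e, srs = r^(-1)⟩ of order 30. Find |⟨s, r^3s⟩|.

10

|⟨s⟩| = 2 and |⟨r^3s⟩| = 2, so |H| is a multiple of lcm(2, 2) = 2 and divides |G| = 30.
Closing under the operation: H = {e, r^3, r^6, r^9, r^12, s, r^3s, r^6s, r^9s, r^12s}, so |H| = 10.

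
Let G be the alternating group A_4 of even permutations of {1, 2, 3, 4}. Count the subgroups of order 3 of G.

4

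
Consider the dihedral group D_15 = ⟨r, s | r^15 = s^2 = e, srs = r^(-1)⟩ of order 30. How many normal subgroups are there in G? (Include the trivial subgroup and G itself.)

5

G has 28 subgroups. Checking conjugation-invariance by order — order 1: 1/1 normal; order 2: 0/15 normal; order 3: 1/1 normal; order 5: 1/1 normal; order 6: 0/5 normal; order 10: 0/3 normal; order 15: 1/1 normal; order 30: 1/1 normal.
Total normal subgroups: 5.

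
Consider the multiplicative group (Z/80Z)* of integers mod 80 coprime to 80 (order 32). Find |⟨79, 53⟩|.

8

|⟨79⟩| = 2 and |⟨53⟩| = 4, so |H| is a multiple of lcm(2, 4) = 4 and divides |G| = 32.
Closing under the operation: H = {1, 3, 9, 27, 53, 71, 77, 79}, so |H| = 8.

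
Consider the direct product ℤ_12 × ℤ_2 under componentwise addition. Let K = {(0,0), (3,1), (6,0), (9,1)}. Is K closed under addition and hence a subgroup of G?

|K| = 4 divides |G| = 24, consistent with Lagrange.
K contains the identity, every element's inverse is in K, and K is closed under +: it is a subgroup.
In fact K = ⟨(3,1)⟩.

Yes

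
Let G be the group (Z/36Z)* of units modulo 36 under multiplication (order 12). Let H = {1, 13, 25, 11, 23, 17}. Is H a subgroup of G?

No

Closure fails: 17 · 23 = 31 ∉ H. So H is not a subgroup.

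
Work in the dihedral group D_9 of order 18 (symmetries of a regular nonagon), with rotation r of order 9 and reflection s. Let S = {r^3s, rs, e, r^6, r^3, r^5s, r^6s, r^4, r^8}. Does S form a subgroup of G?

No

r^4 ∈ S but its inverse r^5 ∉ S, so S is not a subgroup.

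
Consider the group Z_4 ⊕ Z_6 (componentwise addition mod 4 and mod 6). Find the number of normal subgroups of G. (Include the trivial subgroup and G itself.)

16

G is abelian, so every subgroup is normal.
G has 16 subgroups in total, hence 16 normal subgroups.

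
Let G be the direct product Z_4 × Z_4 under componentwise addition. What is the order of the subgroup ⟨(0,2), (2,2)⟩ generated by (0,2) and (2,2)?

4

|⟨(0,2)⟩| = 2 and |⟨(2,2)⟩| = 2, so |H| is a multiple of lcm(2, 2) = 2 and divides |G| = 16.
Closing under the operation: H = {(0,0), (0,2), (2,0), (2,2)}, so |H| = 4.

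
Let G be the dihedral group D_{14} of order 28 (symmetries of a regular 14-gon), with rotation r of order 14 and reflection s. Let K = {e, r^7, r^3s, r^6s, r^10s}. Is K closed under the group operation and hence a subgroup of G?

|K| = 5 does not divide |G| = 28, so by Lagrange K is not a subgroup.

No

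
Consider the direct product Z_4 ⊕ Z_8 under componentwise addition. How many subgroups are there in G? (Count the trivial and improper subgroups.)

22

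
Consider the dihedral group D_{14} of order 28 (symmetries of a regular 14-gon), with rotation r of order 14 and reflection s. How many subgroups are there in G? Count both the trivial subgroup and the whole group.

28

|G| = 28, so by Lagrange every subgroup order divides 28. Divisors: 1, 2, 4, 7, 14, 28.
Subgroups by order — order 1: 1; order 2: 15; order 4: 7; order 7: 1; order 14: 3; order 28: 1.
Total: 1 + 15 + 7 + 1 + 3 + 1 = 28.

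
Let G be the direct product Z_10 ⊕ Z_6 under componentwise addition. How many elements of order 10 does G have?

12

An element (a,b) has order lcm(ord(a), ord(b)); count pairs with lcm equal to 10.
Enumerating gives 12 such elements.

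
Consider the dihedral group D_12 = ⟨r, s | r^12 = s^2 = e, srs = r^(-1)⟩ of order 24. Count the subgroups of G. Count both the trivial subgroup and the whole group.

|G| = 24, so by Lagrange every subgroup order divides 24. Divisors: 1, 2, 3, 4, 6, 8, 12, 24.
Subgroups by order — order 1: 1; order 2: 13; order 3: 1; order 4: 7; order 6: 5; order 8: 3; order 12: 3; order 24: 1.
Total: 1 + 13 + 1 + 7 + 5 + 3 + 3 + 1 = 34.

34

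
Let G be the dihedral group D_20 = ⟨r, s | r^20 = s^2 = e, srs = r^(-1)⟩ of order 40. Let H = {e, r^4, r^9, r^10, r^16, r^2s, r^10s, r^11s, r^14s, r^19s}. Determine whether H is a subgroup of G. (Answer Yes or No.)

No

r^9 ∈ H but its inverse r^11 ∉ H, so H is not a subgroup.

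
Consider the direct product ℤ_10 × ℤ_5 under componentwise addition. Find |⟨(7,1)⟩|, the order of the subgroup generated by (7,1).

10

The order of (7,1) in Z_10 × Z_5 is lcm(ord(7) in Z_10, ord(1) in Z_5).
ord(7) = 10 and ord(1) = 5, so |⟨(7,1)⟩| = lcm(10, 5) = 10.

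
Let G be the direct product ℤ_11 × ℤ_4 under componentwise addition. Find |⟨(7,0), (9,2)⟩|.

|⟨(7,0)⟩| = 11 and |⟨(9,2)⟩| = 22, so |H| is a multiple of lcm(11, 22) = 22 and divides |G| = 44.
Closing under the operation: H = {(0,0), (0,2), (1,0), (1,2), (2,0), (2,2), (3,0), (3,2), (4,0), (4,2), (5,0), (5,2), (6,0), (6,2), (7,0), (7,2), (8,0), (8,2), (9,0), (9,2), (10,0), (10,2)}, so |H| = 22.

22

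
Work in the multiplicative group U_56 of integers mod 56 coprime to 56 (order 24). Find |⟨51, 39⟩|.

|⟨51⟩| = 6 and |⟨39⟩| = 6, so |H| is a multiple of lcm(6, 6) = 6 and divides |G| = 24.
Closing under the operation: H = {1, 9, 11, 15, 23, 25, 29, 37, 39, 43, 51, 53}, so |H| = 12.

12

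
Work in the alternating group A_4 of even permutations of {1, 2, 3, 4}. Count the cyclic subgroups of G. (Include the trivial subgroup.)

8

Group the elements of G by the cyclic subgroup they generate; each cyclic subgroup of order d accounts for φ(d) elements.
Cyclic subgroups by order — order 1: 1; order 2: 3; order 3: 4.
Total: 8.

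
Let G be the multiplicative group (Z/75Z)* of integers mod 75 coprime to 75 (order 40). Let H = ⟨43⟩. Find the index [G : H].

10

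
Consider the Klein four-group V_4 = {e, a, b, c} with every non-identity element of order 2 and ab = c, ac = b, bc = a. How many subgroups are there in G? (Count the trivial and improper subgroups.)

5

|G| = 4, so by Lagrange every subgroup order divides 4. Divisors: 1, 2, 4.
Subgroups by order — order 1: 1; order 2: 3; order 4: 1.
Total: 1 + 3 + 1 = 5.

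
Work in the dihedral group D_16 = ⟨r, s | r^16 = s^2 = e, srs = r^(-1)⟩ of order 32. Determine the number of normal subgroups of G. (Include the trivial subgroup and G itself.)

G has 36 subgroups. Checking conjugation-invariance by order — order 1: 1/1 normal; order 2: 1/17 normal; order 4: 1/9 normal; order 8: 1/5 normal; order 16: 3/3 normal; order 32: 1/1 normal.
Total normal subgroups: 8.

8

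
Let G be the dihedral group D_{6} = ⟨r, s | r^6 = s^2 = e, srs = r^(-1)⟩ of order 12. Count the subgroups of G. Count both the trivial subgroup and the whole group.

|G| = 12, so by Lagrange every subgroup order divides 12. Divisors: 1, 2, 3, 4, 6, 12.
Subgroups by order — order 1: 1; order 2: 7; order 3: 1; order 4: 3; order 6: 3; order 12: 1.
Total: 1 + 7 + 1 + 3 + 3 + 1 = 16.

16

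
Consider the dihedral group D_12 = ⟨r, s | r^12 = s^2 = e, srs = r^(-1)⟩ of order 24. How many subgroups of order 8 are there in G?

3

|G| = 24 and 8 | 24, so subgroups of order 8 are possible by Lagrange.
The subgroups of order 8 are: {e, r^3, r^6, r^9, rs, r^4s, r^7s, r^10s}; {e, r^3, r^6, r^9, r^2s, r^5s, r^8s, r^11s}; {e, r^3, r^6, r^9, s, r^3s, r^6s, r^9s}.
So G has 3 subgroups of order 8.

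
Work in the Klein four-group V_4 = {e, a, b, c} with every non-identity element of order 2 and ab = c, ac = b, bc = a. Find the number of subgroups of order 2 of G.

3

|G| = 4 and 2 | 4, so subgroups of order 2 are possible by Lagrange.
The subgroups of order 2 are: {e, a}; {e, b}; {e, c}.
So G has 3 subgroups of order 2.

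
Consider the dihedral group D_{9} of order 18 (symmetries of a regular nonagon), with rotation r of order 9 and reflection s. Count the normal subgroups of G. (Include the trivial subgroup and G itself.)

4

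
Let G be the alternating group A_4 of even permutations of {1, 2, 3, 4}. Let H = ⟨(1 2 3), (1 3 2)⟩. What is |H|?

3

|⟨(1 2 3)⟩| = 3 and |⟨(1 3 2)⟩| = 3, so |H| is a multiple of lcm(3, 3) = 3 and divides |G| = 12.
Closing under the operation: H = {e, (1 2 3), (1 3 2)}, so |H| = 3.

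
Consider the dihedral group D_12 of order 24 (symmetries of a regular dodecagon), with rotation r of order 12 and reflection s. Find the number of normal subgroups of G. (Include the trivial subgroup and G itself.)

9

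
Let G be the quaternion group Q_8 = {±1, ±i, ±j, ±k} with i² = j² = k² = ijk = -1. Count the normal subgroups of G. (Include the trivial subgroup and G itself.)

G has 6 subgroups. Checking conjugation-invariance by order — order 1: 1/1 normal; order 2: 1/1 normal; order 4: 3/3 normal; order 8: 1/1 normal.
Total normal subgroups: 6.

6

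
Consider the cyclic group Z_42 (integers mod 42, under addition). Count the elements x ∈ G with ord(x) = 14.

In a cyclic group of order 42, the number of elements of order d (for d | 42) is φ(d).
φ(14) = 6.

6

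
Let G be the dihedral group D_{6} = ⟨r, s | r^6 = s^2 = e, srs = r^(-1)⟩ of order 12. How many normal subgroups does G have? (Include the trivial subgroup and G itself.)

7

G has 16 subgroups. Checking conjugation-invariance by order — order 1: 1/1 normal; order 2: 1/7 normal; order 3: 1/1 normal; order 4: 0/3 normal; order 6: 3/3 normal; order 12: 1/1 normal.
Total normal subgroups: 7.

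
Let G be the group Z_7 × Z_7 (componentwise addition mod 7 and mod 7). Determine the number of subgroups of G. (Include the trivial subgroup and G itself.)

|G| = 49, so by Lagrange every subgroup order divides 49. Divisors: 1, 7, 49.
Subgroups by order — order 1: 1; order 7: 8; order 49: 1.
Total: 1 + 8 + 1 = 10.

10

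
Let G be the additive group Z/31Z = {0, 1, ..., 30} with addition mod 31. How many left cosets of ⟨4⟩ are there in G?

|⟨4⟩| = 31 and |G| = 31.
By Lagrange, [G : H] = |G|/|H| = 31/31 = 1.

1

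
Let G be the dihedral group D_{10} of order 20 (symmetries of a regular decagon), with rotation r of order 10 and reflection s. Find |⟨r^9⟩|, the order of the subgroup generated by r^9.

10

Computing powers of r^9: the smallest k with (r^9)^k = e is k = 10.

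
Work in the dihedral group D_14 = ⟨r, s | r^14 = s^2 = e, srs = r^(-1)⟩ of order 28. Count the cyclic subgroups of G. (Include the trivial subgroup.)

A cyclic subgroup of order d is generated by each of its φ(d) elements of order d, so the cyclic subgroups of order d number (#elements of order d)/φ(d).
Cyclic subgroups by order — order 1: 1; order 2: 15; order 7: 1; order 14: 1.
Total: 18.

18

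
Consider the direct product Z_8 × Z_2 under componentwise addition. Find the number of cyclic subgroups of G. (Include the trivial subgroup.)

Each element a generates a cyclic subgroup ⟨a⟩; distinct elements may generate the same one (a cyclic group of order d has φ(d) generators).
Cyclic subgroups by order — order 1: 1; order 2: 3; order 4: 2; order 8: 2.
Total: 8.

8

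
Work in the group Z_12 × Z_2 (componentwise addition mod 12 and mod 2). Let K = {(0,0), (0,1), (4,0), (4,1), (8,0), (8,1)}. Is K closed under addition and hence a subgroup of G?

Yes

|K| = 6 divides |G| = 24, consistent with Lagrange.
K contains the identity, every element's inverse is in K, and K is closed under +: it is a subgroup.
In fact K = ⟨(4,1)⟩.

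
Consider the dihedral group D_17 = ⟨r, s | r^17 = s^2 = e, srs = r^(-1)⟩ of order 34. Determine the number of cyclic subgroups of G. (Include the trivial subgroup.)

Group the elements of G by the cyclic subgroup they generate; each cyclic subgroup of order d accounts for φ(d) elements.
Cyclic subgroups by order — order 1: 1; order 2: 17; order 17: 1.
Total: 19.

19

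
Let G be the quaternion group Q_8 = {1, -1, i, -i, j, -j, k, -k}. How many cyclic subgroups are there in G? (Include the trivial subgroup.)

Group the elements of G by the cyclic subgroup they generate; each cyclic subgroup of order d accounts for φ(d) elements.
Cyclic subgroups by order — order 1: 1; order 2: 1; order 4: 3.
Total: 5.

5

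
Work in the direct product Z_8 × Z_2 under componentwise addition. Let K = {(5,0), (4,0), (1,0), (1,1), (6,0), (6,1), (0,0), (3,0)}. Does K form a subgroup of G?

(6,0) ∈ K but its inverse (2,0) ∉ K, so K is not a subgroup.

No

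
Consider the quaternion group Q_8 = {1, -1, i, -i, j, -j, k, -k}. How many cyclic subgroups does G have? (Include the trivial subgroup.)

5

Each element a generates a cyclic subgroup ⟨a⟩; distinct elements may generate the same one (a cyclic group of order d has φ(d) generators).
Cyclic subgroups by order — order 1: 1; order 2: 1; order 4: 3.
Total: 5.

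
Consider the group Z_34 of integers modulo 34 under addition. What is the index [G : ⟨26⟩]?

2

|⟨26⟩| = 17 and |G| = 34.
By Lagrange, [G : H] = |G|/|H| = 34/17 = 2.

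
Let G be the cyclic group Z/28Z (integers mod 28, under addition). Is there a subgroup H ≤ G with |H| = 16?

No

16 does not divide |G| = 28, so by Lagrange no subgroup of order 16 exists.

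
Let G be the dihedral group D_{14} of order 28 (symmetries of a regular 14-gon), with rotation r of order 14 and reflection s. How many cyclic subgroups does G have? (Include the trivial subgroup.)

Group the elements of G by the cyclic subgroup they generate; each cyclic subgroup of order d accounts for φ(d) elements.
Cyclic subgroups by order — order 1: 1; order 2: 15; order 7: 1; order 14: 1.
Total: 18.

18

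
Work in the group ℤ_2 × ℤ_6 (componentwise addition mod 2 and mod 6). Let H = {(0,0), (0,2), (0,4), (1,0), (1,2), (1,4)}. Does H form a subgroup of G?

|H| = 6 divides |G| = 12, consistent with Lagrange.
H contains the identity, every element's inverse is in H, and H is closed under +: it is a subgroup.
In fact H = ⟨(1,2)⟩.

Yes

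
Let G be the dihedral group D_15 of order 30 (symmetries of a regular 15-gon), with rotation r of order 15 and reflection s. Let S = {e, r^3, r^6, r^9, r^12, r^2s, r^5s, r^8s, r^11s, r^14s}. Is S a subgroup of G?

|S| = 10 divides |G| = 30, consistent with Lagrange.
S contains the identity, every element's inverse is in S, and S is closed under ·: it is a subgroup.

Yes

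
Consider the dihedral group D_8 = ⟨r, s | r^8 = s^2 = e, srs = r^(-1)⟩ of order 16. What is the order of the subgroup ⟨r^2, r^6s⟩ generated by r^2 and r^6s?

|⟨r^2⟩| = 4 and |⟨r^6s⟩| = 2, so |H| is a multiple of lcm(4, 2) = 4 and divides |G| = 16.
Closing under the operation: H = {e, r^2, r^4, r^6, s, r^2s, r^4s, r^6s}, so |H| = 8.

8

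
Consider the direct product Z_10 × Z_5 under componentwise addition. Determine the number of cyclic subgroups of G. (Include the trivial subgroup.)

A cyclic subgroup of order d is generated by each of its φ(d) elements of order d, so the cyclic subgroups of order d number (#elements of order d)/φ(d).
Cyclic subgroups by order — order 1: 1; order 2: 1; order 5: 6; order 10: 6.
Total: 14.

14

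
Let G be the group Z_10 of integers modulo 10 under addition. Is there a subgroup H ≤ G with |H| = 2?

2 | 10. A subgroup of order 2 is {0, 5}.

Yes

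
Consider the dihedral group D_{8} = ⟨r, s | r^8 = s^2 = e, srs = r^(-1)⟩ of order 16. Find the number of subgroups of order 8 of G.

|G| = 16 and 8 | 16, so subgroups of order 8 are possible by Lagrange.
The subgroups of order 8 are: {e, r, r^2, r^3, r^4, r^5, r^6, r^7}; {e, r^2, r^4, r^6, s, r^2s, r^4s, r^6s}; {e, r^2, r^4, r^6, rs, r^3s, r^5s, r^7s}.
So G has 3 subgroups of order 8.

3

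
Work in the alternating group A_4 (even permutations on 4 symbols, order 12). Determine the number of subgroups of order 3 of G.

4

|G| = 12 and 3 | 12, so subgroups of order 3 are possible by Lagrange.
The subgroups of order 3 are: {e, (1 2 3), (1 3 2)}; {e, (1 2 4), (1 4 2)}; {e, (1 3 4), (1 4 3)}; {e, (2 3 4), (2 4 3)}.
So G has 4 subgroups of order 3.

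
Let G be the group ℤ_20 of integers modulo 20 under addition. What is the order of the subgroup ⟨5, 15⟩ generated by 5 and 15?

4

|⟨5⟩| = 4 and |⟨15⟩| = 4, so |H| is a multiple of lcm(4, 4) = 4 and divides |G| = 20.
Closing under the operation: H = {0, 5, 10, 15}, so |H| = 4.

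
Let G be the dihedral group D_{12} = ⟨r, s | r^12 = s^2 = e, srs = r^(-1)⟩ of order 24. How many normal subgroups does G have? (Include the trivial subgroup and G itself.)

9

G has 34 subgroups. Checking conjugation-invariance by order — order 1: 1/1 normal; order 2: 1/13 normal; order 3: 1/1 normal; order 4: 1/7 normal; order 6: 1/5 normal; order 8: 0/3 normal; order 12: 3/3 normal; order 24: 1/1 normal.
Total normal subgroups: 9.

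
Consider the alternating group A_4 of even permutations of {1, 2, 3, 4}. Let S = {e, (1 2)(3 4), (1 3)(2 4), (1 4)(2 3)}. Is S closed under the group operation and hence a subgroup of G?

Yes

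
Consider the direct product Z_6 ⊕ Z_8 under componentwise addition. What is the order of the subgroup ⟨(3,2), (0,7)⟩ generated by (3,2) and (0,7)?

16

|⟨(3,2)⟩| = 4 and |⟨(0,7)⟩| = 8, so |H| is a multiple of lcm(4, 8) = 8 and divides |G| = 48.
Closing under the operation: H = {(0,0), (0,1), (0,2), (0,3), (0,4), (0,5), (0,6), (0,7), (3,0), (3,1), (3,2), (3,3), (3,4), (3,5), (3,6), (3,7)}, so |H| = 16.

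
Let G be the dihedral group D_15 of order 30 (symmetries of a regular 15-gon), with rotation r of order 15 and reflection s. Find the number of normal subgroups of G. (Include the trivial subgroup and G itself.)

5

G has 28 subgroups. Checking conjugation-invariance by order — order 1: 1/1 normal; order 2: 0/15 normal; order 3: 1/1 normal; order 5: 1/1 normal; order 6: 0/5 normal; order 10: 0/3 normal; order 15: 1/1 normal; order 30: 1/1 normal.
Total normal subgroups: 5.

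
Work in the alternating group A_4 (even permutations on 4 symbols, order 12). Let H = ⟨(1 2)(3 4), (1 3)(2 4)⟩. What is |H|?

4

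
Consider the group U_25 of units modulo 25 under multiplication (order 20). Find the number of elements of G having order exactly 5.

4

The elements of order 5 are: 6, 11, 16, 21.
That's 4.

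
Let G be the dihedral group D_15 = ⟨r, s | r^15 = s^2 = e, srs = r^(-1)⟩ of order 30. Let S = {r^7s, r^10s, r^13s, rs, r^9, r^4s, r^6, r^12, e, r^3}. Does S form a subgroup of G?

|S| = 10 divides |G| = 30, consistent with Lagrange.
S contains the identity, every element's inverse is in S, and S is closed under ·: it is a subgroup.

Yes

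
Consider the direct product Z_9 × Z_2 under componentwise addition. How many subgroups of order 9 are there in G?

|G| = 18 and 9 | 18, so subgroups of order 9 are possible by Lagrange.
The subgroups of order 9 are: {(0,0), (1,0), (2,0), (3,0), (4,0), (5,0), (6,0), (7,0), (8,0)}.
So G has 1 subgroup of order 9.

1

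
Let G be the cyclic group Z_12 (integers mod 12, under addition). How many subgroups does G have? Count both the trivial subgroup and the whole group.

6

Subgroups of the cyclic group Z_12 correspond bijectively to divisors of 12.
Divisors of 12: 1, 2, 3, 4, 6, 12.
So Z_12 has 6 subgroups.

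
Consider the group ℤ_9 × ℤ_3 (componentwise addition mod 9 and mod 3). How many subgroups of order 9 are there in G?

|G| = 27 and 9 | 27, so subgroups of order 9 are possible by Lagrange.
The subgroups of order 9 are: {(0,0), (0,1), (0,2), (3,0), (3,1), (3,2), (6,0), (6,1), (6,2)}; {(0,0), (1,0), (2,0), (3,0), (4,0), (5,0), (6,0), (7,0), (8,0)}; {(0,0), (1,1), (2,2), (3,0), (4,1), (5,2), (6,0), (7,1), (8,2)}; {(0,0), (1,2), (2,1), (3,0), (4,2), (5,1), (6,0), (7,2), (8,1)}.
So G has 4 subgroups of order 9.

4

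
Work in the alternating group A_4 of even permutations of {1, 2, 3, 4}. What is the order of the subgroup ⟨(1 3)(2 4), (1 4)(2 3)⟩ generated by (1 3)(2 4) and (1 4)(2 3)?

4

|⟨(1 3)(2 4)⟩| = 2 and |⟨(1 4)(2 3)⟩| = 2, so |H| is a multiple of lcm(2, 2) = 2 and divides |G| = 12.
Closing under the operation: H = {e, (1 2)(3 4), (1 3)(2 4), (1 4)(2 3)}, so |H| = 4.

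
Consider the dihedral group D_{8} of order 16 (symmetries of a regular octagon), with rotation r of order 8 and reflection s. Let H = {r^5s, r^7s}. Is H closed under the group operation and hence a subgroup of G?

The identity e ∉ H, so H is not a subgroup.

No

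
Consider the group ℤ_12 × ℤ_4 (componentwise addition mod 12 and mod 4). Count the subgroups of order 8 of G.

|G| = 48 and 8 | 48, so subgroups of order 8 are possible by Lagrange.
The subgroups of order 8 are: {(0,0), (0,1), (0,2), (0,3), (6,0), (6,1), (6,2), (6,3)}; {(0,0), (0,2), (3,0), (3,2), (6,0), (6,2), (9,0), (9,2)}; {(0,0), (0,2), (3,1), (3,3), (6,0), (6,2), (9,1), (9,3)}.
So G has 3 subgroups of order 8.

3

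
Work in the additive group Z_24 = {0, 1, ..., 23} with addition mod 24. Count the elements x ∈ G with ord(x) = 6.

In a cyclic group of order 24, the number of elements of order d (for d | 24) is φ(d).
φ(6) = 2.

2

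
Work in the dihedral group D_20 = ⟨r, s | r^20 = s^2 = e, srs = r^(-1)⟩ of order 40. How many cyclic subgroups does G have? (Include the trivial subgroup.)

26

Group the elements of G by the cyclic subgroup they generate; each cyclic subgroup of order d accounts for φ(d) elements.
Cyclic subgroups by order — order 1: 1; order 2: 21; order 4: 1; order 5: 1; order 10: 1; order 20: 1.
Total: 26.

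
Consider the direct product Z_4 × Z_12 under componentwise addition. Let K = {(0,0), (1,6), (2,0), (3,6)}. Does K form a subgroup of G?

|K| = 4 divides |G| = 48, consistent with Lagrange.
K contains the identity, every element's inverse is in K, and K is closed under +: it is a subgroup.
In fact K = ⟨(1,6)⟩.

Yes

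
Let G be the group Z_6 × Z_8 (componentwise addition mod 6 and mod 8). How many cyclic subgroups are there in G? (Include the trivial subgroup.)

Each element a generates a cyclic subgroup ⟨a⟩; distinct elements may generate the same one (a cyclic group of order d has φ(d) generators).
Cyclic subgroups by order — order 1: 1; order 2: 3; order 3: 1; order 4: 2; order 6: 3; order 8: 2; order 12: 2; order 24: 2.
Total: 16.

16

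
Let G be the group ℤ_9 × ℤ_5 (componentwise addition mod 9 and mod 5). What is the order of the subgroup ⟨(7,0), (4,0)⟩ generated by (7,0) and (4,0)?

|⟨(7,0)⟩| = 9 and |⟨(4,0)⟩| = 9, so |H| is a multiple of lcm(9, 9) = 9 and divides |G| = 45.
Closing under the operation: H = {(0,0), (1,0), (2,0), (3,0), (4,0), (5,0), (6,0), (7,0), (8,0)}, so |H| = 9.

9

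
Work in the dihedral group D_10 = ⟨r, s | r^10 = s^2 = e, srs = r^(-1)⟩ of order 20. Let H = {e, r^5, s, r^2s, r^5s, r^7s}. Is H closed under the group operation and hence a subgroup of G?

|H| = 6 does not divide |G| = 20, so by Lagrange H is not a subgroup.

No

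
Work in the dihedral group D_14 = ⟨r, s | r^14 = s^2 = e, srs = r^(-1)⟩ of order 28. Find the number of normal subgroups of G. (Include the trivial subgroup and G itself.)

7

G has 28 subgroups. Checking conjugation-invariance by order — order 1: 1/1 normal; order 2: 1/15 normal; order 4: 0/7 normal; order 7: 1/1 normal; order 14: 3/3 normal; order 28: 1/1 normal.
Total normal subgroups: 7.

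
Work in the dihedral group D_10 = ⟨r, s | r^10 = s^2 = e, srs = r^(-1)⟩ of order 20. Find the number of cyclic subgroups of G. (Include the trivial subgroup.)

14

Each element a generates a cyclic subgroup ⟨a⟩; distinct elements may generate the same one (a cyclic group of order d has φ(d) generators).
Cyclic subgroups by order — order 1: 1; order 2: 11; order 5: 1; order 10: 1.
Total: 14.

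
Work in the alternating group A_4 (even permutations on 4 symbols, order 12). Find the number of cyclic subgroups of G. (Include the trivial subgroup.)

8

A cyclic subgroup of order d is generated by each of its φ(d) elements of order d, so the cyclic subgroups of order d number (#elements of order d)/φ(d).
Cyclic subgroups by order — order 1: 1; order 2: 3; order 3: 4.
Total: 8.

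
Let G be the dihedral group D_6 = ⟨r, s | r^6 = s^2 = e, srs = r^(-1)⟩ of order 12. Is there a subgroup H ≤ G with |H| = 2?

Yes

2 | 12. A subgroup of order 2 is {e, r^2s}.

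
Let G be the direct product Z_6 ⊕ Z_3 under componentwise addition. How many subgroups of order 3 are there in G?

|G| = 18 and 3 | 18, so subgroups of order 3 are possible by Lagrange.
The subgroups of order 3 are: {(0,0), (0,1), (0,2)}; {(0,0), (2,0), (4,0)}; {(0,0), (2,1), (4,2)}; {(0,0), (2,2), (4,1)}.
So G has 4 subgroups of order 3.

4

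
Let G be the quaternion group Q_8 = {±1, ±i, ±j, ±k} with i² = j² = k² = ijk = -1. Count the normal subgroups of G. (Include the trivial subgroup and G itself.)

G has 6 subgroups. Checking conjugation-invariance by order — order 1: 1/1 normal; order 2: 1/1 normal; order 4: 3/3 normal; order 8: 1/1 normal.
Total normal subgroups: 6.

6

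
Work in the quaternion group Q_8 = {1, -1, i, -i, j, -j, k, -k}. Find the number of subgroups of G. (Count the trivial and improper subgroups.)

6

|G| = 8, so by Lagrange every subgroup order divides 8. Divisors: 1, 2, 4, 8.
Subgroups by order — order 1: 1; order 2: 1; order 4: 3; order 8: 1.
Total: 1 + 1 + 3 + 1 = 6.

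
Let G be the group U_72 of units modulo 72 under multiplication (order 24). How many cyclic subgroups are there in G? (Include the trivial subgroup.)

Each element a generates a cyclic subgroup ⟨a⟩; distinct elements may generate the same one (a cyclic group of order d has φ(d) generators).
Cyclic subgroups by order — order 1: 1; order 2: 7; order 3: 1; order 6: 7.
Total: 16.

16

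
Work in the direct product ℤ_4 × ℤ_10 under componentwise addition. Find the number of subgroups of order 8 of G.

|G| = 40 and 8 | 40, so subgroups of order 8 are possible by Lagrange.
The subgroups of order 8 are: {(0,0), (0,5), (1,0), (1,5), (2,0), (2,5), (3,0), (3,5)}.
So G has 1 subgroup of order 8.

1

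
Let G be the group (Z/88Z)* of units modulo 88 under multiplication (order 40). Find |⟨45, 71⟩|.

|⟨45⟩| = 2 and |⟨71⟩| = 10, so |H| is a multiple of lcm(2, 10) = 10 and divides |G| = 40.
Closing under the operation: H = {1, 3, 5, 9, 15, 23, 25, 27, 31, 37, 45, 47, 49, 53, 59, 67, 69, 71, 75, 81}, so |H| = 20.

20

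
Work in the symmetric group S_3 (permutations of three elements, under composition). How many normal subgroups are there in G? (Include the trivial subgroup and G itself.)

G has 6 subgroups. Checking conjugation-invariance by order — order 1: 1/1 normal; order 2: 0/3 normal; order 3: 1/1 normal; order 6: 1/1 normal.
Total normal subgroups: 3.

3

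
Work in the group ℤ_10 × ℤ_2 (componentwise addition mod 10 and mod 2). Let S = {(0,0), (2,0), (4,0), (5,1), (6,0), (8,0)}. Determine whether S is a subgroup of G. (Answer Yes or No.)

No

|S| = 6 does not divide |G| = 20, so by Lagrange S is not a subgroup.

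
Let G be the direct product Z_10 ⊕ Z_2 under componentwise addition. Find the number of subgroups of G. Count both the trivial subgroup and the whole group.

|G| = 20, so by Lagrange every subgroup order divides 20. Divisors: 1, 2, 4, 5, 10, 20.
Subgroups by order — order 1: 1; order 2: 3; order 4: 1; order 5: 1; order 10: 3; order 20: 1.
Total: 1 + 3 + 1 + 1 + 3 + 1 = 10.

10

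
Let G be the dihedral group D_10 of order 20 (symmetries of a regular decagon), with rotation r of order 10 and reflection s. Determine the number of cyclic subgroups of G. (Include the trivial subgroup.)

A cyclic subgroup of order d is generated by each of its φ(d) elements of order d, so the cyclic subgroups of order d number (#elements of order d)/φ(d).
Cyclic subgroups by order — order 1: 1; order 2: 11; order 5: 1; order 10: 1.
Total: 14.

14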